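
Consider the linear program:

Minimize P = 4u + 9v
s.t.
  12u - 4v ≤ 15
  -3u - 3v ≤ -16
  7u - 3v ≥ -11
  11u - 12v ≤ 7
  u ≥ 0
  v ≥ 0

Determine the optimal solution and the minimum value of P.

u = 109/48, v = 49/16, minimum P = 1759/48

Corner points and P = 4u + 9v:
  (109/48, 49/16) → P = 1759/48
  (89/8, 237/8) → P = 2489/8
  (1/2, 29/6) → P = 91/2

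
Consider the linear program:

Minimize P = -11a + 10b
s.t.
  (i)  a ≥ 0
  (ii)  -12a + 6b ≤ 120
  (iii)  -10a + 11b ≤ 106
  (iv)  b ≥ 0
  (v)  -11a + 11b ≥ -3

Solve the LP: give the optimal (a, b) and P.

a = 109, b = 1196/11, minimum P = -1229/11

Extreme points and P = -11a + 10b:
  (0, 106/11) → P = 1060/11
  (0, 0) → P = 0
  (109, 1196/11) → P = -1229/11
  (3/11, 0) → P = -3

At the optimal vertex, -10a + 11b = 106 and -11a + 11b = -3.
Solving simultaneously gives a = 109, b = 1196/11.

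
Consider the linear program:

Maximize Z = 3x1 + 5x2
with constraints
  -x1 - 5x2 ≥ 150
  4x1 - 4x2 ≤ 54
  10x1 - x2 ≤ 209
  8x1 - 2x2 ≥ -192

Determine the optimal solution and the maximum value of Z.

Feasible corners and Z = 3x1 + 5x2:
  (-55/4, -109/4) → Z = -355/2
  (-30, -24) → Z = -210
  (-73/2, -50) → Z = -719/2

x1 = -55/4, x2 = -109/4, maximum Z = -355/2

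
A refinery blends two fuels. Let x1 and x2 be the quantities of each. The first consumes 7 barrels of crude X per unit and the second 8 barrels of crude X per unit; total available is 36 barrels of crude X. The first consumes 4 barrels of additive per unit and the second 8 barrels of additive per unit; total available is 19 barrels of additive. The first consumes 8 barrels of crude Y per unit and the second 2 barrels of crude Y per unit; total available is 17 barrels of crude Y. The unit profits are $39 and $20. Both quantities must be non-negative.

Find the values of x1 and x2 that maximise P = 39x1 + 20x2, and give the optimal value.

Feasible corners and P = 39x1 + 20x2:
  (0, 0) → P = 0
  (0, 19/8) → P = 95/2
  (17/8, 0) → P = 663/8
  (7/4, 3/2) → P = 393/4

At the optimal vertex, 4x1 + 8x2 = 19 and 8x1 + 2x2 = 17.
Solving simultaneously gives x1 = 7/4, x2 = 3/2.

x1 = 7/4, x2 = 3/2, maximum P = 393/4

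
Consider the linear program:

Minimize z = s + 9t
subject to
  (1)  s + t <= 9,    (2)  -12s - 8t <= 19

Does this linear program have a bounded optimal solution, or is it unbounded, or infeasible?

unbounded

From the feasible point (-91/4, 127/4), moving in the direction (1, -1) keeps every constraint satisfied while z decreases without bound.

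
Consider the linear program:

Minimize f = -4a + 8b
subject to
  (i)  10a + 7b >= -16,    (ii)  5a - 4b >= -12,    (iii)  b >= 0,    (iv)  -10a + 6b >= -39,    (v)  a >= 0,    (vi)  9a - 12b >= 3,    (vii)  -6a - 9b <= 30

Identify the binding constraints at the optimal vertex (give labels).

(iii) and (iv)

Feasible corners and f = -4a + 8b:
  (39/10, 0) → f = -78/5
  (1/3, 0) → f = -4/3
  (75/11, 107/22) → f = 128/11

The minimum is at (39/10, 0). Substituting into each constraint, equality holds for (iii) and (iv); the remaining constraints have slack.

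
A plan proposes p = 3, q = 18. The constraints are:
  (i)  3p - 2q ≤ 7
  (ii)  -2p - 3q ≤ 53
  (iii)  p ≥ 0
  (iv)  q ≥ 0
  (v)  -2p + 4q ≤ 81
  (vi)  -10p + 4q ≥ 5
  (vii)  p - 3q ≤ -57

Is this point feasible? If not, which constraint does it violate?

not feasible — violates (vii)

Constraint (vii): p - 3q = -51, which is not ≤ -57. All other constraints are satisfied.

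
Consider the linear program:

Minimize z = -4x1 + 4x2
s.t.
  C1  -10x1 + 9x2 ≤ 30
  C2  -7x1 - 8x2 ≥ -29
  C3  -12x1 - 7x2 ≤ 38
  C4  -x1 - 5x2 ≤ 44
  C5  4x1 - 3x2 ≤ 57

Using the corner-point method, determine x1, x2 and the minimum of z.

x1 = 153/23, x2 = -233/23, minimum z = -1544/23

Vertices and z = -4x1 + 4x2:
  (21/143, 500/143) → z = 1916/143
  (-276/89, -10/89) → z = 1064/89
  (543/53, -283/53) → z = -3304/53
  (118/53, -490/53) → z = -2432/53
  (153/23, -233/23) → z = -1544/23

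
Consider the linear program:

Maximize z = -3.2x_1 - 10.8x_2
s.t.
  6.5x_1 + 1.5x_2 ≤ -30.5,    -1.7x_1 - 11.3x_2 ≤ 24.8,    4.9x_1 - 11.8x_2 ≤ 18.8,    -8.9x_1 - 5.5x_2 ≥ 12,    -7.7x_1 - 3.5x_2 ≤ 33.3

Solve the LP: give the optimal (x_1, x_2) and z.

x_1 = -71/14, x_2 = 23/14, maximum z = -53/35

Corner points and z = -3.2x_1 - 10.8x_2:
  (-2995/448, 3869/448) → z = -80503/1120
  (-71/14, 23/14) → z = -53/35
  (-2823/224, 20397/1120) → z = -437799/2800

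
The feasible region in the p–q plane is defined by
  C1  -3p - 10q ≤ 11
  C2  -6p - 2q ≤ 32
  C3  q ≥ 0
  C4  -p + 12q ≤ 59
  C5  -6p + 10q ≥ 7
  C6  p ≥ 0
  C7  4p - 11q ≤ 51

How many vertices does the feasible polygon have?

3

The feasible vertices (each the meet of two boundaries and inside every other half-plane) are:
  (253/31, 347/62)
  (0, 59/12)
  (0, 7/10)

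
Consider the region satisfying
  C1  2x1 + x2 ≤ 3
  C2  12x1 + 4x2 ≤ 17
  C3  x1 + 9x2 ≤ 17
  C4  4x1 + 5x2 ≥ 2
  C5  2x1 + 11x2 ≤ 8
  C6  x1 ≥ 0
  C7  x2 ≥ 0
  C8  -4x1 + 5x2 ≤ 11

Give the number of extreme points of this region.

Of the 28 pairwise boundary intersections, those satisfying every inequality are:
  (5/4, 1/2)
  (17/12, 0)
  (0, 2/5)
  (1/2, 0)
  (0, 8/11)

5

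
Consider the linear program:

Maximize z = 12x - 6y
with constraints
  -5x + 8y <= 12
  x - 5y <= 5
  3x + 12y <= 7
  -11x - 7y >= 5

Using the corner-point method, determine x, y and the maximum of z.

Extreme points and z = 12x - 6y:
  (-100/17, -37/17) → z = -978/17
  (-22/21, 71/84) → z = -247/14
  (5/31, -30/31) → z = 240/31
  (-109/111, 92/111) → z = -620/37

The binding constraints are x - 5y = 5 and -11x - 7y = 5.
Solving simultaneously gives x = 5/31, y = -30/31.

x = 5/31, y = -30/31, maximum z = 240/31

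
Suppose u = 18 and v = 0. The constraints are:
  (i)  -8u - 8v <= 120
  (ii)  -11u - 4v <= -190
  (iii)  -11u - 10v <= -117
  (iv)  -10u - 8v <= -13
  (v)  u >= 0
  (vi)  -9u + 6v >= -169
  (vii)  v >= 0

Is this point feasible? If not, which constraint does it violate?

(i): -144 ≤ 120 ✓
(ii): -198 ≤ -190 ✓
(iii): -198 ≤ -117 ✓
(iv): -180 ≤ -13 ✓
(v): 18 ≥ 0 ✓
(vi): -162 ≥ -169 ✓
(vii): 0 ≥ 0 ✓

feasible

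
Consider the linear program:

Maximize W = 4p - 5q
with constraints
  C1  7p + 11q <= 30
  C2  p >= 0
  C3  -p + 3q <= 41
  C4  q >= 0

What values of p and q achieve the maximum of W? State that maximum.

Vertices and W = 4p - 5q:
  (0, 30/11) → W = -150/11
  (30/7, 0) → W = 120/7
  (0, 0) → W = 0

The binding constraints are 7p + 11q = 30 and q = 0.
Solving simultaneously gives p = 30/7, q = 0.

p = 30/7, q = 0, maximum W = 120/7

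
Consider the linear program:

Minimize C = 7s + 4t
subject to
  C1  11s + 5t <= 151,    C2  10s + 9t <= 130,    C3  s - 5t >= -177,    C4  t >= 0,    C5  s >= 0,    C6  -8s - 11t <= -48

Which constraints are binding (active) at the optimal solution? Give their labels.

Vertices and C = 7s + 4t:
  (13, 0) → C = 91
  (0, 130/9) → C = 520/9
  (6, 0) → C = 42
  (0, 48/11) → C = 192/11

The minimum is at (0, 48/11). Substituting into each constraint, equality holds for C5 and C6; the remaining constraints have slack.

C5 and C6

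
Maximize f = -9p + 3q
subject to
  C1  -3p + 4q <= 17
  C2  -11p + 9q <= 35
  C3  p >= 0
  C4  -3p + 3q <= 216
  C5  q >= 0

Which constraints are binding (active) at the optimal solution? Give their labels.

C2 and C3

Vertices and f = -9p + 3q:
  (13/17, 82/17) → f = 129/17
  (0, 35/9) → f = 35/3
  (0, 0) → f = 0
The feasible region is unbounded (it extends along (4, 3), (1, 0)), but f strictly decreases along every unbounded feasible direction, so there is no improving ray and the maximum is attained at a vertex.

The maximum is at (0, 35/9). Substituting into each constraint, equality holds for C2 and C3; the remaining constraints have slack.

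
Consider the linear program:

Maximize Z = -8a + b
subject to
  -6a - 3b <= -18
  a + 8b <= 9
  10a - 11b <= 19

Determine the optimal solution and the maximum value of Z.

a = 13/5, b = 4/5, maximum Z = -20

The optimum lies where -6a - 3b = -18 and a + 8b = 9.
Solving simultaneously gives a = 13/5, b = 4/5.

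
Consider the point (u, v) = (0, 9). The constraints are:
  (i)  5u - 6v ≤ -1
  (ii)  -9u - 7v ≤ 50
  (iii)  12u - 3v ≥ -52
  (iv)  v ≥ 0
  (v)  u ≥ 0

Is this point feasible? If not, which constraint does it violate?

feasible

(i): -54 ≤ -1 ✓
(ii): -63 ≤ 50 ✓
(iii): -27 ≥ -52 ✓
(iv): 9 ≥ 0 ✓
(v): 0 ≥ 0 ✓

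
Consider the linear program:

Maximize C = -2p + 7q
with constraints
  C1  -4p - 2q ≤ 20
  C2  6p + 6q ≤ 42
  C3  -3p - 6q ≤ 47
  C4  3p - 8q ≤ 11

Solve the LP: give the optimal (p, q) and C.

Extreme points and C = -2p + 7q:
  (-17, 24) → C = 202
  (-69/19, -52/19) → C = -226/19
  (67/11, 10/11) → C = -64/11

At the optimal vertex, -4p - 2q = 20 and 6p + 6q = 42.
Solving simultaneously gives p = -17, q = 24.

p = -17, q = 24, maximum C = 202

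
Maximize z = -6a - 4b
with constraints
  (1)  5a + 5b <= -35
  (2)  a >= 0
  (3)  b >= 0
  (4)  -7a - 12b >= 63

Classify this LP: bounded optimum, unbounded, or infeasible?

infeasible

The boundaries 5a + 5b = -35 and a = 0 meet at (0, -7), but that point violates b ≥ 0. Every candidate vertex is excluded by some other constraint, so the feasible region is empty.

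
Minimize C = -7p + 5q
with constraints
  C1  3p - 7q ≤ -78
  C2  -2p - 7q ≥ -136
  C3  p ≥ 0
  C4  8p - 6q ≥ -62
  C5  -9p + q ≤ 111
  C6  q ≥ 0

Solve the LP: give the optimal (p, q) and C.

p = 58/5, q = 564/35, minimum C = -22/35

The binding constraints are 3p - 7q = -78 and -2p - 7q = -136.
Solving simultaneously gives p = 58/5, q = 564/35.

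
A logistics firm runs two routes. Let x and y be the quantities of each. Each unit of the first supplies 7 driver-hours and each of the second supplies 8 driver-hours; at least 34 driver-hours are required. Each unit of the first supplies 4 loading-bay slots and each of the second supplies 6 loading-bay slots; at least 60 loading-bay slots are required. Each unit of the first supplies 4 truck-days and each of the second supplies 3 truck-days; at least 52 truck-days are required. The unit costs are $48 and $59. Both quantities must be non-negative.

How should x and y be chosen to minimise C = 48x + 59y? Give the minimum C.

Feasible corners and C = 48x + 59y:
  (0, 52/3) → C = 3068/3
  (15, 0) → C = 720
  (11, 8/3) → C = 2056/3
The feasible region is unbounded (it extends along (0, 1), (1, 0)), but C strictly increases along every unbounded feasible direction, so there is no improving ray and the minimum is attained at a vertex.

At the optimal vertex, 4x + 6y = 60 and 4x + 3y = 52.
Solving simultaneously gives x = 11, y = 8/3.

x = 11, y = 8/3, minimum C = 2056/3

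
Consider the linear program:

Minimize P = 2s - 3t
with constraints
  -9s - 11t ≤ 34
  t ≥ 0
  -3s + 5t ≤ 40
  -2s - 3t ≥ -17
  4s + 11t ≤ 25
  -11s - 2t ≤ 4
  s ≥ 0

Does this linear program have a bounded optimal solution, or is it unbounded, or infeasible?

bounded optimum

Vertices and P = 2s - 3t:
  (25/4, 0) → P = 25/2
  (0, 0) → P = 0
  (0, 25/11) → P = -75/11
The feasible region has finitely many vertices and no improving ray; the minimum is -75/11 at (0, 25/11).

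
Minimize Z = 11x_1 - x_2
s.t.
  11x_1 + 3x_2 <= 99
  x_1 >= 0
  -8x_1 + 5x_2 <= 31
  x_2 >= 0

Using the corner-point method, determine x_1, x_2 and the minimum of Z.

x_1 = 0, x_2 = 31/5, minimum Z = -31/5

Feasible corners and Z = 11x_1 - x_2:
  (402/79, 1133/79) → Z = 3289/79
  (9, 0) → Z = 99
  (0, 31/5) → Z = -31/5
  (0, 0) → Z = 0

At the optimal vertex, x_1 = 0 and -8x_1 + 5x_2 = 31.
Solving simultaneously gives x_1 = 0, x_2 = 31/5.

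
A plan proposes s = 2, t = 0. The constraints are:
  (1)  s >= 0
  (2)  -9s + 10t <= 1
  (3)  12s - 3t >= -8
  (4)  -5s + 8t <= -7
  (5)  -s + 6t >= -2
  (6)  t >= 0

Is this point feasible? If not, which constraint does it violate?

feasible

(1): 2 ≥ 0 ✓
(2): -18 ≤ 1 ✓
(3): 24 ≥ -8 ✓
(4): -10 ≤ -7 ✓
(5): -2 ≥ -2 ✓
(6): 0 ≥ 0 ✓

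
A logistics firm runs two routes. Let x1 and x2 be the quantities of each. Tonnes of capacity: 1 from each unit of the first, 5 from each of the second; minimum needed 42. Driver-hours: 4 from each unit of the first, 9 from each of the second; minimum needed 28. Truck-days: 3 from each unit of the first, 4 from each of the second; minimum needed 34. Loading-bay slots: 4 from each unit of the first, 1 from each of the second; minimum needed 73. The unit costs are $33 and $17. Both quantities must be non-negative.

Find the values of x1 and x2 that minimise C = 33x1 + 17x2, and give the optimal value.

The feasible region is unbounded (it extends along (0, 1), (1, 0)), but C strictly increases along every unbounded feasible direction, so there is no improving ray and the minimum is attained at a vertex.

The binding constraints are x1 + 5x2 = 42 and 4x1 + x2 = 73.
Solving simultaneously gives x1 = 17, x2 = 5.

x1 = 17, x2 = 5, minimum C = 646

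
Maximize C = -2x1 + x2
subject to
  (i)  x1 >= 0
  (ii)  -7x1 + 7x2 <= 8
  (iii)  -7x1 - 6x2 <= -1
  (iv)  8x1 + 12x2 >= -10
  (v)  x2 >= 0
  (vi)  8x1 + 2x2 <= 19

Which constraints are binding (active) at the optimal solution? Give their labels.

(i) and (ii)

Vertices and C = -2x1 + x2:
  (0, 8/7) → C = 8/7
  (0, 1/6) → C = 1/6
  (117/70, 197/70) → C = -37/70
  (1/7, 0) → C = -2/7
  (19/8, 0) → C = -19/4

The maximum is at (0, 8/7). Substituting into each constraint, equality holds for (i) and (ii); the remaining constraints have slack.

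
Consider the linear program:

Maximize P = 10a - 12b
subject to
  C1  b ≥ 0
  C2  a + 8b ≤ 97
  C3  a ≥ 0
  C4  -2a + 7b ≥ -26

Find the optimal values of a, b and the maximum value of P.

a = 887/23, b = 168/23, maximum P = 298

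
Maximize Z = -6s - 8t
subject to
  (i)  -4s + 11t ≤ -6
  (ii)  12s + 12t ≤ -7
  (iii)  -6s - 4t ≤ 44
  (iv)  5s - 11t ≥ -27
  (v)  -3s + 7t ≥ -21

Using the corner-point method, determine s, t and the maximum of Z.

s = -112/27, t = -43/9, maximum Z = 568/9

Vertices and Z = -6s - 8t:
  (-1/36, -5/9) → Z = 83/18
  (-230/41, -106/41) → Z = 2228/41
  (203/120, -91/40) → Z = 161/20
  (-112/27, -43/9) → Z = 568/9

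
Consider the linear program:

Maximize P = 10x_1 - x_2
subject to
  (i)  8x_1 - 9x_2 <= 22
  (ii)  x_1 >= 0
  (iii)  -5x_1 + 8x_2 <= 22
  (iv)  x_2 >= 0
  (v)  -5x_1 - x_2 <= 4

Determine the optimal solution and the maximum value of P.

Vertices and P = 10x_1 - x_2:
  (374/19, 286/19) → P = 3454/19
  (11/4, 0) → P = 55/2
  (0, 11/4) → P = -11/4
  (0, 0) → P = 0

The optimum lies where 8x_1 - 9x_2 = 22 and -5x_1 + 8x_2 = 22.
Solving simultaneously gives x_1 = 374/19, x_2 = 286/19.

x_1 = 374/19, x_2 = 286/19, maximum P = 3454/19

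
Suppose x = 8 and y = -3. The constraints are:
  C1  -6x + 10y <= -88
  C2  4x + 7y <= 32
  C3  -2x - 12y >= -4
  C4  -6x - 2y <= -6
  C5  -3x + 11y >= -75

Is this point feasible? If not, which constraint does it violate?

Constraint C1: -6x + 10y = -78, which is not ≤ -88. All other constraints are satisfied.

not feasible — violates C1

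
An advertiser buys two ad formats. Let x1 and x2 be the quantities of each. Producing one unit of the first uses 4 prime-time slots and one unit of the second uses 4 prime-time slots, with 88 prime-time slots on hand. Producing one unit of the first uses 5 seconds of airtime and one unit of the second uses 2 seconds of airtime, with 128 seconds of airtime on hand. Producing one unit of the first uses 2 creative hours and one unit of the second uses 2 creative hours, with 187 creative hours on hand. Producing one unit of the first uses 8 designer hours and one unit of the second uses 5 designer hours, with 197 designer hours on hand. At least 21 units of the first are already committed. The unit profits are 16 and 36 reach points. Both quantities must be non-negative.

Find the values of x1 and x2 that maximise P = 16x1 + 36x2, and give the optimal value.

x1 = 21, x2 = 1, maximum P = 372

Extreme points and P = 16x1 + 36x2:
  (22, 0) → P = 352
  (21, 0) → P = 336
  (21, 1) → P = 372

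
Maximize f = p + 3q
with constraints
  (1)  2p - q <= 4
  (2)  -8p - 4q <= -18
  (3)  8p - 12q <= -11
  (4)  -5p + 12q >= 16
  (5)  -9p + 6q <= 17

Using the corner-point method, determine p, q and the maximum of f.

p = 41/3, q = 70/3, maximum f = 251/3

Extreme points and f = p + 3q:
  (59/16, 27/8) → f = 221/16
  (41/3, 70/3) → f = 251/3
  (38/29, 109/58) → f = 403/58
  (10/21, 149/42) → f = 467/42
  (5/3, 73/36) → f = 31/4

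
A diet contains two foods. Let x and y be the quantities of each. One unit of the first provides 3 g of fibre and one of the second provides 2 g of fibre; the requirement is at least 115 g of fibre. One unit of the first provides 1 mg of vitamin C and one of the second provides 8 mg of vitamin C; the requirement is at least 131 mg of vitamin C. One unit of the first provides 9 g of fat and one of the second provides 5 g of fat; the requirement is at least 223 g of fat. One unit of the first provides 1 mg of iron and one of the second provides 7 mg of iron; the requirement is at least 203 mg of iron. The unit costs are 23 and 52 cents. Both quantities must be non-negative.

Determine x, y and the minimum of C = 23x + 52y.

Feasible corners and C = 23x + 52y:
  (0, 115/2) → C = 2990
  (203, 0) → C = 4669
  (21, 26) → C = 1835
The feasible region is unbounded (it extends along (0, 1), (1, 0)), but C strictly increases along every unbounded feasible direction, so there is no improving ray and the minimum is attained at a vertex.

At the optimal vertex, 3x + 2y = 115 and x + 7y = 203.
Solving simultaneously gives x = 21, y = 26.

x = 21, y = 26, minimum C = 1835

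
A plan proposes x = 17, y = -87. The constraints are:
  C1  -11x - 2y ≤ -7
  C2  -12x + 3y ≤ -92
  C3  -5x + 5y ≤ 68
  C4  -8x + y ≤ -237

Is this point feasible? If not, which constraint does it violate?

Constraint C4: -8x + y = -223, which is not ≤ -237. All other constraints are satisfied.

not feasible — violates C4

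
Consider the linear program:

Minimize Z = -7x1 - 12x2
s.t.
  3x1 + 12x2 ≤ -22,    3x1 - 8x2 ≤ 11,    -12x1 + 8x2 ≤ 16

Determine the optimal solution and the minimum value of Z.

x1 = -11/15, x2 = -33/20, minimum Z = 374/15

Extreme points and Z = -7x1 - 12x2:
  (-11/15, -33/20) → Z = 374/15
  (-46/21, -9/7) → Z = 646/21
  (-3, -5/2) → Z = 51

The binding constraints are 3x1 + 12x2 = -22 and 3x1 - 8x2 = 11.
Solving simultaneously gives x1 = -11/15, x2 = -33/20.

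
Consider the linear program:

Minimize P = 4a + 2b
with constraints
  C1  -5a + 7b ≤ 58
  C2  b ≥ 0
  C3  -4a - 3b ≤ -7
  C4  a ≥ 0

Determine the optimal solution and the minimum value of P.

a = 0, b = 7/3, minimum P = 14/3

Feasible corners and P = 4a + 2b:
  (0, 58/7) → P = 116/7
  (7/4, 0) → P = 7
  (0, 7/3) → P = 14/3
The feasible region is unbounded (it extends along (1, 0), (7, 5)), but P strictly increases along every unbounded feasible direction, so there is no improving ray and the minimum is attained at a vertex.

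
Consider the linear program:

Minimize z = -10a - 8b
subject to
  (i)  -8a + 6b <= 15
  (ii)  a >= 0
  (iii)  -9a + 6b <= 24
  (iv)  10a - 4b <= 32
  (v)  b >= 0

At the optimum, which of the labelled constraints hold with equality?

(i) and (iv)

Vertices and z = -10a - 8b:
  (0, 5/2) → z = -20
  (9, 29/2) → z = -206
  (0, 0) → z = 0
  (16/5, 0) → z = -32

The minimum is at (9, 29/2). Substituting into each constraint, equality holds for (i) and (iv); the remaining constraints have slack.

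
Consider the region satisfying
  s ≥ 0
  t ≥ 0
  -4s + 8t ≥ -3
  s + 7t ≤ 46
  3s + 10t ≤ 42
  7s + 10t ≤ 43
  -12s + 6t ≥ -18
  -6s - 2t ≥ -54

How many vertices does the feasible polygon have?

6

Intersecting each pair of boundary lines and keeping only the points that satisfy every inequality leaves:
  (0, 0)
  (0, 21/5)
  (3/4, 0)
  (7/4, 1/2)
  (1/4, 33/8)
  (73/27, 65/27)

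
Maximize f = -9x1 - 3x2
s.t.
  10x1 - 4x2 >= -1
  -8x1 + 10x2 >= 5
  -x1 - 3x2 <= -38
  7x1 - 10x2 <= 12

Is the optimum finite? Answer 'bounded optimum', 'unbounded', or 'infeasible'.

Feasible corners and f = -9x1 - 3x2:
  (149/34, 381/34) → f = -1242/17
  (365/34, 309/34) → f = -2106/17
The feasible region has finitely many vertices and no improving ray; the maximum is -1242/17 at (149/34, 381/34).

bounded optimum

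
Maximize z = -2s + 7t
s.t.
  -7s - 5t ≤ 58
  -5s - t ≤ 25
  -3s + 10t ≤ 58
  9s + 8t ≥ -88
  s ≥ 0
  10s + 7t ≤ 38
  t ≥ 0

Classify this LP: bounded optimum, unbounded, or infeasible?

bounded optimum

Corner points and z = -2s + 7t:
  (0, 38/7) → z = 38
  (0, 0) → z = 0
  (19/5, 0) → z = -38/5
The feasible region has finitely many vertices and no improving ray; the maximum is 38 at (0, 38/7).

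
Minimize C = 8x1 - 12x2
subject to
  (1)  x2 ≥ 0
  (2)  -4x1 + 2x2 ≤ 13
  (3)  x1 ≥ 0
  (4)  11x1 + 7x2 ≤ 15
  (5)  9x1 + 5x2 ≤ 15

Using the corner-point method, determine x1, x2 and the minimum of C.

x1 = 0, x2 = 15/7, minimum C = -180/7

Corner points and C = 8x1 - 12x2:
  (0, 0) → C = 0
  (15/11, 0) → C = 120/11
  (0, 15/7) → C = -180/7

At the optimal vertex, x1 = 0 and 11x1 + 7x2 = 15.
Solving simultaneously gives x1 = 0, x2 = 15/7.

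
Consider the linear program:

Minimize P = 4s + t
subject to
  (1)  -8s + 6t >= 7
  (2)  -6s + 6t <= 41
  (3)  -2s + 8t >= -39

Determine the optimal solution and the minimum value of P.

Extreme points and P = 4s + t:
  (17, 143/6) → P = 551/6
  (-145/26, -163/26) → P = -743/26
  (-281/18, -79/9) → P = -641/9

The binding constraints are -6s + 6t = 41 and -2s + 8t = -39.
Solving simultaneously gives s = -281/18, t = -79/9.

s = -281/18, t = -79/9, minimum P = -641/9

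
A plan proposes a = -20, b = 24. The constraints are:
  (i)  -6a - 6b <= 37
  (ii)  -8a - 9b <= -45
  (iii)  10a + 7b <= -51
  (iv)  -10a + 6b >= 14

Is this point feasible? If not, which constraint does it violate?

not feasible — violates (iii)

Constraint (iii): 10a + 7b = -32, which is not ≤ -51. All other constraints are satisfied.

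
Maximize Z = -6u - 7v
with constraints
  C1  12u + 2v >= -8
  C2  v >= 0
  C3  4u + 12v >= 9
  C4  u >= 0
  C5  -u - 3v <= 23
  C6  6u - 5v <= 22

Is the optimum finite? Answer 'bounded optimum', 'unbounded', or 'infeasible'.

bounded optimum

Corner points and Z = -6u - 7v:
  (9/4, 0) → Z = -27/2
  (11/3, 0) → Z = -22
  (0, 3/4) → Z = -21/4
The feasible region has finitely many vertices and no improving ray; the maximum is -21/4 at (0, 3/4).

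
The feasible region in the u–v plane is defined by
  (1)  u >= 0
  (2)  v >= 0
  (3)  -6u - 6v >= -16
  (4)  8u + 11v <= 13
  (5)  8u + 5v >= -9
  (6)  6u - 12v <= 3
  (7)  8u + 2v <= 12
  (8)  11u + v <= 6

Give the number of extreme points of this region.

Pairwise boundary intersections that survive every other constraint:
  (0, 0)
  (0, 13/11)
  (1/2, 0)
  (53/113, 95/113)
  (25/46, 1/46)

5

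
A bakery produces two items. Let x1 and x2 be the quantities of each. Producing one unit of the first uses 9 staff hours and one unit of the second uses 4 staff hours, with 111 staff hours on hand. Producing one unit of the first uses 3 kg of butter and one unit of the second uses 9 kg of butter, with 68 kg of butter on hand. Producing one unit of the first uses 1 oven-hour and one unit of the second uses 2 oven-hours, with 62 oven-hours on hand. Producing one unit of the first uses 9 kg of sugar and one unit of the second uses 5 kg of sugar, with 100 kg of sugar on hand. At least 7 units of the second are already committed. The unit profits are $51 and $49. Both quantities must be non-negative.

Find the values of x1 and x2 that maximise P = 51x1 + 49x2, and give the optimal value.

Vertices and P = 51x1 + 49x2:
  (0, 68/9) → P = 3332/9
  (0, 7) → P = 343
  (5/3, 7) → P = 428

x1 = 5/3, x2 = 7, maximum P = 428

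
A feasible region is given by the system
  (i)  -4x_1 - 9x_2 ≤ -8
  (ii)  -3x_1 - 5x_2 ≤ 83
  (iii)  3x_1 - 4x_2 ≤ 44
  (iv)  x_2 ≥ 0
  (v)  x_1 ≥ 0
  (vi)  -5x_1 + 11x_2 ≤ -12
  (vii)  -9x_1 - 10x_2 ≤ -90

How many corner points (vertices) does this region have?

The feasible vertices (each the meet of two boundaries and inside every other half-plane) are:
  (44/3, 0)
  (436/13, 184/13)
  (10, 0)
  (1110/149, 342/149)

4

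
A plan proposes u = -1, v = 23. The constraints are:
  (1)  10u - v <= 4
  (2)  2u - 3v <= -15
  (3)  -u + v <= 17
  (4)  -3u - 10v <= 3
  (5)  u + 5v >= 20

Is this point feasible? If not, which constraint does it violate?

Constraint (3): -u + v = 24, which is not ≤ 17. All other constraints are satisfied.

not feasible — violates (3)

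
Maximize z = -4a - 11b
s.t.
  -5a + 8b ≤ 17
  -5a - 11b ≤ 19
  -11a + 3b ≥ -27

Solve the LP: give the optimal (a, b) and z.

a = 30/17, b = -43/17, maximum z = 353/17

Corner points and z = -4a - 11b:
  (-339/95, -2/19) → z = 1466/95
  (267/73, 322/73) → z = -4610/73
  (30/17, -43/17) → z = 353/17

The binding constraints are -5a - 11b = 19 and -11a + 3b = -27.
Solving simultaneously gives a = 30/17, b = -43/17.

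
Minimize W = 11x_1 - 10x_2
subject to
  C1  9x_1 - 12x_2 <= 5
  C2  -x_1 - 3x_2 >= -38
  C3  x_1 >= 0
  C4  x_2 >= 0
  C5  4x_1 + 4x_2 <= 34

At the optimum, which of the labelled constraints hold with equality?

C3 and C5

Extreme points and W = 11x_1 - 10x_2:
  (5/9, 0) → W = 55/9
  (107/21, 143/42) → W = 22
  (0, 0) → W = 0
  (0, 17/2) → W = -85

The minimum is at (0, 17/2). Substituting into each constraint, equality holds for C3 and C5; the remaining constraints have slack.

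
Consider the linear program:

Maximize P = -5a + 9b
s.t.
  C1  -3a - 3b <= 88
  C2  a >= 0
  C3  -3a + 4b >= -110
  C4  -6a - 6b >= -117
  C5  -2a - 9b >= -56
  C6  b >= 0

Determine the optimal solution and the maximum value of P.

a = 0, b = 56/9, maximum P = 56

Feasible corners and P = -5a + 9b:
  (0, 56/9) → P = 56
  (0, 0) → P = 0
  (239/14, 17/7) → P = -127/2
  (39/2, 0) → P = -195/2

The binding constraints are a = 0 and -2a - 9b = -56.
Solving simultaneously gives a = 0, b = 56/9.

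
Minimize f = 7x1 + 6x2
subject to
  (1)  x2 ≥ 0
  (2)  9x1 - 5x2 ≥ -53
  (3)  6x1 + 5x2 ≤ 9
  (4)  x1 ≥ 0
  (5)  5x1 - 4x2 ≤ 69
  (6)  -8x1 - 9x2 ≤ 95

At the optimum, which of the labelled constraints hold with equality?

(1) and (4)

Corner points and f = 7x1 + 6x2:
  (3/2, 0) → f = 21/2
  (0, 0) → f = 0
  (0, 9/5) → f = 54/5

The minimum is at (0, 0). Substituting into each constraint, equality holds for (1) and (4); the remaining constraints have slack.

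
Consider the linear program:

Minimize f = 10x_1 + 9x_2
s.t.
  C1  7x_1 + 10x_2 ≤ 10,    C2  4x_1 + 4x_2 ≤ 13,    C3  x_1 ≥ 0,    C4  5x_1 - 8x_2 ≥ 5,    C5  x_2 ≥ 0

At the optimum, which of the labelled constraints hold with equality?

Vertices and f = 10x_1 + 9x_2:
  (65/53, 15/106) → f = 1435/106
  (10/7, 0) → f = 100/7
  (1, 0) → f = 10

The minimum is at (1, 0). Substituting into each constraint, equality holds for C4 and C5; the remaining constraints have slack.

C4 and C5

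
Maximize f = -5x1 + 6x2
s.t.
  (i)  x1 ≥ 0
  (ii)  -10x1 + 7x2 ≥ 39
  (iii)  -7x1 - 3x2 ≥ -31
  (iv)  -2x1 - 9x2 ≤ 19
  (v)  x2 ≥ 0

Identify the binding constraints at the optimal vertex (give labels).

(i) and (iii)

Vertices and f = -5x1 + 6x2:
  (0, 39/7) → f = 234/7
  (0, 31/3) → f = 62
  (100/79, 583/79) → f = 2998/79

The maximum is at (0, 31/3). Substituting into each constraint, equality holds for (i) and (iii); the remaining constraints have slack.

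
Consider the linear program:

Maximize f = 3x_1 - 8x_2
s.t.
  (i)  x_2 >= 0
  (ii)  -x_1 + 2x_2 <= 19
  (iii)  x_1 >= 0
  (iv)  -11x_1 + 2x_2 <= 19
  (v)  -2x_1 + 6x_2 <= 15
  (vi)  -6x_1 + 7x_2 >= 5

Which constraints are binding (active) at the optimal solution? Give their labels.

(iii) and (vi)

Corner points and f = 3x_1 - 8x_2:
  (0, 5/2) → f = -20
  (0, 5/7) → f = -40/7
  (75/22, 40/11) → f = -415/22

The maximum is at (0, 5/7). Substituting into each constraint, equality holds for (iii) and (vi); the remaining constraints have slack.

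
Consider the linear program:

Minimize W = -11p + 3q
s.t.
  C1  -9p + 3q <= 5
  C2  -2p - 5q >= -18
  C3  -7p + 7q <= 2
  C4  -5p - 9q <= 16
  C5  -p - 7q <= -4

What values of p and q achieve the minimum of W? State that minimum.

At the optimal vertex, -2p - 5q = -18 and -p - 7q = -4.
Solving simultaneously gives p = 106/9, q = -10/9.

p = 106/9, q = -10/9, minimum W = -1196/9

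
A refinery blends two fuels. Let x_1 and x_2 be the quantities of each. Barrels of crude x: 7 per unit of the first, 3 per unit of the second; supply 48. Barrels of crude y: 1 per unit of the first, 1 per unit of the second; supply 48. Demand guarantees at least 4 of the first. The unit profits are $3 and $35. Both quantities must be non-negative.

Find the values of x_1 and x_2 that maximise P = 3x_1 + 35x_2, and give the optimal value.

Corner points and P = 3x_1 + 35x_2:
  (48/7, 0) → P = 144/7
  (4, 0) → P = 12
  (4, 20/3) → P = 736/3

x_1 = 4, x_2 = 20/3, maximum P = 736/3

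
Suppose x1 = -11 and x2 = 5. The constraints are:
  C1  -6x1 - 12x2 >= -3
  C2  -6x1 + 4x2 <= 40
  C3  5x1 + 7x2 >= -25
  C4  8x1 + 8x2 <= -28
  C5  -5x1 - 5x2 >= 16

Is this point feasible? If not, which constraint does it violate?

Constraint C2: -6x1 + 4x2 = 86, which is not ≤ 40. All other constraints are satisfied.

not feasible — violates C2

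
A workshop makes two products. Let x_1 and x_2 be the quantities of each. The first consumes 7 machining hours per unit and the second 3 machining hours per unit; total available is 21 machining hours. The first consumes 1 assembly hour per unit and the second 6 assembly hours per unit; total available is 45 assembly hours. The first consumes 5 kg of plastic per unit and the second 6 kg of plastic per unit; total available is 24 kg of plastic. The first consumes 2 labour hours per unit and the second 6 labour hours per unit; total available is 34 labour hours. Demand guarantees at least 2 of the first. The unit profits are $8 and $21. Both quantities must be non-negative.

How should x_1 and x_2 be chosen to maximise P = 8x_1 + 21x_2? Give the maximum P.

Feasible corners and P = 8x_1 + 21x_2:
  (3, 0) → P = 24
  (2, 0) → P = 16
  (2, 7/3) → P = 65

x_1 = 2, x_2 = 7/3, maximum P = 65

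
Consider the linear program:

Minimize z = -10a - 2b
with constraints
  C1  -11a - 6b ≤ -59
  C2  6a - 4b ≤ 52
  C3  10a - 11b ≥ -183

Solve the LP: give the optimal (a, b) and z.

Extreme points and z = -10a - 2b:
  (137/20, -109/40) → z = -1261/20
  (-449/181, 2603/181) → z = -716/181
  (652/13, 809/13) → z = -626

The binding constraints are 6a - 4b = 52 and 10a - 11b = -183.
Solving simultaneously gives a = 652/13, b = 809/13.

a = 652/13, b = 809/13, minimum z = -626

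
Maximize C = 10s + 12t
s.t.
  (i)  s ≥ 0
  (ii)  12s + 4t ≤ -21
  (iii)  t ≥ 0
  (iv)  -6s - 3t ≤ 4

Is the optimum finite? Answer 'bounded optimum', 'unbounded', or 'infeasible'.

The boundaries s = 0 and t = 0 meet at (0, 0), but that point violates 12s + 4t ≤ -21. Every candidate vertex is excluded by some other constraint, so the feasible region is empty.

infeasible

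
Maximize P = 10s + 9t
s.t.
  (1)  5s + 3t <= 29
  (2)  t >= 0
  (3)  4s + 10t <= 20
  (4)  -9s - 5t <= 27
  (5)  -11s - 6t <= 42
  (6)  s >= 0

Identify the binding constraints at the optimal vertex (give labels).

Extreme points and P = 10s + 9t:
  (5, 0) → P = 50
  (0, 0) → P = 0
  (0, 2) → P = 18

The maximum is at (5, 0). Substituting into each constraint, equality holds for (2) and (3); the remaining constraints have slack.

(2) and (3)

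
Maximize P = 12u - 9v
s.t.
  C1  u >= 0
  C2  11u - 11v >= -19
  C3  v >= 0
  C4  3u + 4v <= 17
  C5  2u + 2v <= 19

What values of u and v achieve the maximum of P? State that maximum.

u = 17/3, v = 0, maximum P = 68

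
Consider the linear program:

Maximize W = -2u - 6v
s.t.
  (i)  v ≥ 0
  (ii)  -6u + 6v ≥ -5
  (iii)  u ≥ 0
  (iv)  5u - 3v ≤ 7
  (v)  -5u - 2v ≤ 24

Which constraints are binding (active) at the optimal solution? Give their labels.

Feasible corners and W = -2u - 6v:
  (5/6, 0) → W = -5/3
  (0, 0) → W = 0
  (9/4, 17/12) → W = -13
The feasible region is unbounded (it extends along (0, 1), (3, 5)), but W strictly decreases along every unbounded feasible direction, so there is no improving ray and the maximum is attained at a vertex.

The maximum is at (0, 0). Substituting into each constraint, equality holds for (i) and (iii); the remaining constraints have slack.

(i) and (iii)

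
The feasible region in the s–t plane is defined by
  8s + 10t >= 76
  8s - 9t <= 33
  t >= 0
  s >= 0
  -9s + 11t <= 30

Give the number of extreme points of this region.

Intersecting each pair of boundary lines and keeping only the points that satisfy every inequality leaves:
  (507/76, 43/19)
  (268/89, 462/89)
  (633/7, 537/7)

3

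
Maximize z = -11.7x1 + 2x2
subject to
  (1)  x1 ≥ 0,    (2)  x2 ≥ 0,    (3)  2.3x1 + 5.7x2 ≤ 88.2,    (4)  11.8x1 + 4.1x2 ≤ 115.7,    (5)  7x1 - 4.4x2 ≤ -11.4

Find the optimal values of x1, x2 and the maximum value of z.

Corner points and z = -11.7x1 + 2x2:
  (0, 294/19) → z = 588/19
  (0, 57/22) → z = 57/11
  (29787/5783, 77465/5783) → z = -1935779/57830
  (23117/4031, 47221/4031) → z = -1760269/40310

x1 = 0, x2 = 294/19, maximum z = 588/19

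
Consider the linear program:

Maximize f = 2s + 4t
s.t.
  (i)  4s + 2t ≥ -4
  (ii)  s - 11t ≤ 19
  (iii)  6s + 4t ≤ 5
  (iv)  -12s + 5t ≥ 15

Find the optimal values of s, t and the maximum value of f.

s = -13/2, t = 11, maximum f = 31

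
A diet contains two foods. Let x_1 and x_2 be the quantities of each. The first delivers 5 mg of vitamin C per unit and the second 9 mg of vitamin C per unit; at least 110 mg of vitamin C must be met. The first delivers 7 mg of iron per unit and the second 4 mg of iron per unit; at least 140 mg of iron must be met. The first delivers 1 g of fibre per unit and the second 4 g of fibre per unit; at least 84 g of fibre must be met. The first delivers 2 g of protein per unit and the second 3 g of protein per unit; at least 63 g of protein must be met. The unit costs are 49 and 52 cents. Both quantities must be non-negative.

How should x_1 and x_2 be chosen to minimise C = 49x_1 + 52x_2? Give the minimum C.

Corner points and C = 49x_1 + 52x_2:
  (0, 35) → C = 1820
  (84, 0) → C = 4116
  (28/3, 56/3) → C = 1428
The feasible region is unbounded (it extends along (0, 1), (1, 0)), but C strictly increases along every unbounded feasible direction, so there is no improving ray and the minimum is attained at a vertex.

The binding constraints are 7x_1 + 4x_2 = 140 and x_1 + 4x_2 = 84.
Solving simultaneously gives x_1 = 28/3, x_2 = 56/3.

x_1 = 28/3, x_2 = 56/3, minimum C = 1428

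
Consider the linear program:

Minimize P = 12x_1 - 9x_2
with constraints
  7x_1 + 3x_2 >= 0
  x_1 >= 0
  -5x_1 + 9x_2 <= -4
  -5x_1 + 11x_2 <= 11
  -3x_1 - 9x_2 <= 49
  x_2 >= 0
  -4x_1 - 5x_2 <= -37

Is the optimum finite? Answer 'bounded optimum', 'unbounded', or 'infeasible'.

Corner points and P = 12x_1 - 9x_2:
  (143/10, 15/2) → P = 1041/10
  (353/61, 169/61) → P = 2715/61
  (37/4, 0) → P = 111
The feasible region has finitely many vertices and no improving ray; the minimum is 2715/61 at (353/61, 169/61).

bounded optimum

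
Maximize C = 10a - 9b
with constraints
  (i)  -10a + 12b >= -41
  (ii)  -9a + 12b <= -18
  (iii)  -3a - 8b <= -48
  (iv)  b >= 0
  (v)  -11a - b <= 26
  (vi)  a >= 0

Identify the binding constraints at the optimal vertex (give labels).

Extreme points and C = 10a - 9b:
  (23, 63/4) → C = 353/4
  (226/29, 357/116) → C = 5827/116
  (20/3, 7/2) → C = 211/6

The maximum is at (23, 63/4). Substituting into each constraint, equality holds for (i) and (ii); the remaining constraints have slack.

(i) and (ii)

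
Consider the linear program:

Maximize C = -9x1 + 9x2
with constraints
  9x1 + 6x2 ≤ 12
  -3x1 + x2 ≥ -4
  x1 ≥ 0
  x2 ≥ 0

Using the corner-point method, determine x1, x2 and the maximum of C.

x1 = 0, x2 = 2, maximum C = 18

Extreme points and C = -9x1 + 9x2:
  (4/3, 0) → C = -12
  (0, 2) → C = 18
  (0, 0) → C = 0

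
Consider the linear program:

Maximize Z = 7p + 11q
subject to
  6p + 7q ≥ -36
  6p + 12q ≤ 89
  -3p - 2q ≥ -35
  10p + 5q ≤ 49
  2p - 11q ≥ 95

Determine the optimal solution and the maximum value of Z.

Corner points and Z = 7p + 11q:
  (523/40, -327/20) → Z = -3533/40
  (269/80, -321/40) → Z = -5179/80
  (169/20, -71/10) → Z = -379/20

The binding constraints are 10p + 5q = 49 and 2p - 11q = 95.
Solving simultaneously gives p = 169/20, q = -71/10.

p = 169/20, q = -71/10, maximum Z = -379/20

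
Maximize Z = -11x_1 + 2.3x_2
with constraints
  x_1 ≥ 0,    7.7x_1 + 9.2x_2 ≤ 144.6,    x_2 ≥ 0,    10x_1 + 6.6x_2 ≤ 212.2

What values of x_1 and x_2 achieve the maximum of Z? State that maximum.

x_1 = 0, x_2 = 723/46, maximum Z = 723/20

Vertices and Z = -11x_1 + 2.3x_2:
  (0, 723/46) → Z = 723/20
  (0, 0) → Z = 0
  (1446/77, 0) → Z = -1446/7

The optimum lies where x_1 = 0 and 7.7x_1 + 9.2x_2 = 144.6.
Solving simultaneously gives x_1 = 0, x_2 = 723/46.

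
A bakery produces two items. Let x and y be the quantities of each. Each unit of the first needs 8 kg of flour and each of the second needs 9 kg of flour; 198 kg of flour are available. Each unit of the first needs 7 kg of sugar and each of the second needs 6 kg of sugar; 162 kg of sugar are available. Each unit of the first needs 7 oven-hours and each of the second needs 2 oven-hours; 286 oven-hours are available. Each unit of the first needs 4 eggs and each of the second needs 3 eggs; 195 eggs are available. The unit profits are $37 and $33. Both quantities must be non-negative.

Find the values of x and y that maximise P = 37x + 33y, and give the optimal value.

x = 18, y = 6, maximum P = 864

Corner points and P = 37x + 33y:
  (0, 0) → P = 0
  (0, 22) → P = 726
  (162/7, 0) → P = 5994/7
  (18, 6) → P = 864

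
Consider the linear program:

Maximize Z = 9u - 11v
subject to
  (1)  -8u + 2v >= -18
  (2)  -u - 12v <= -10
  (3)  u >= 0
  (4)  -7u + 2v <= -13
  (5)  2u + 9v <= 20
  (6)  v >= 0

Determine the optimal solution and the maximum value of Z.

Vertices and Z = 9u - 11v:
  (118/49, 31/49) → Z = 103/7
  (101/38, 31/19) → Z = 227/38
  (88/43, 57/86) → Z = 957/86
  (157/67, 114/67) → Z = 159/67

At the optimal vertex, -8u + 2v = -18 and -u - 12v = -10.
Solving simultaneously gives u = 118/49, v = 31/49.

u = 118/49, v = 31/49, maximum Z = 103/7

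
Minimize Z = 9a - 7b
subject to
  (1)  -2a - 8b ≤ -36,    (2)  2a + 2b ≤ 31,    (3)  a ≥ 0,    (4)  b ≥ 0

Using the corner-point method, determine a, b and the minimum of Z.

Feasible corners and Z = 9a - 7b:
  (44/3, 5/6) → Z = 757/6
  (0, 9/2) → Z = -63/2
  (0, 31/2) → Z = -217/2

The binding constraints are 2a + 2b = 31 and a = 0.
Solving simultaneously gives a = 0, b = 31/2.

a = 0, b = 31/2, minimum Z = -217/2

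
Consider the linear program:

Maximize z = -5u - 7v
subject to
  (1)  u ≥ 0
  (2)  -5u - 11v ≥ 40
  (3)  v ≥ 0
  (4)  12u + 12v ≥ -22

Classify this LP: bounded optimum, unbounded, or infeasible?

The boundaries u = 0 and v = 0 meet at (0, 0), but that point violates -5u - 11v ≥ 40. Every candidate vertex is excluded by some other constraint, so the feasible region is empty.

infeasible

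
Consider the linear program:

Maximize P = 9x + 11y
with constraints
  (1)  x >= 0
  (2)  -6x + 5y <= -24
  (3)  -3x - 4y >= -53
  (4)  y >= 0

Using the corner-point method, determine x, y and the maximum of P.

x = 53/3, y = 0, maximum P = 159

Feasible corners and P = 9x + 11y:
  (361/39, 82/13) → P = 1985/13
  (4, 0) → P = 36
  (53/3, 0) → P = 159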